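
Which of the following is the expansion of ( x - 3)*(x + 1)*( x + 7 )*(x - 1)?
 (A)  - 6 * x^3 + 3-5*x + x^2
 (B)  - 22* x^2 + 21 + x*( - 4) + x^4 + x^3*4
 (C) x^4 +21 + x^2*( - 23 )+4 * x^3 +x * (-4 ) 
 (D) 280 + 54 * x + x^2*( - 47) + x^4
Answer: B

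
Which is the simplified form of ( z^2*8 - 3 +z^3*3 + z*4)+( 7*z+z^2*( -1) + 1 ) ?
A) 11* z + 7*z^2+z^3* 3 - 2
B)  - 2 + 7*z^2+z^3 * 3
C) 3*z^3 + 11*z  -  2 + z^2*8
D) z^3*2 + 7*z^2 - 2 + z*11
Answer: A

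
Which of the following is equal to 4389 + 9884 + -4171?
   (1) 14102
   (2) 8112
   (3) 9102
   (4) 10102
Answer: 4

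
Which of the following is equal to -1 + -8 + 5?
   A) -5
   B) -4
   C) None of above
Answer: B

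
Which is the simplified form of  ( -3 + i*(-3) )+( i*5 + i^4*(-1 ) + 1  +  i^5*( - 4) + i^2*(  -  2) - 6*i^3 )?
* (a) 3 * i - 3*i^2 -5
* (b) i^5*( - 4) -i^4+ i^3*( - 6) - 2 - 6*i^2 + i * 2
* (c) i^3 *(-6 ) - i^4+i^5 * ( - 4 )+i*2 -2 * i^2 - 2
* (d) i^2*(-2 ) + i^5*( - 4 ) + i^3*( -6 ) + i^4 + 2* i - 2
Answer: c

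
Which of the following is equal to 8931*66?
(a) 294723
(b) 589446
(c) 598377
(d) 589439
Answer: b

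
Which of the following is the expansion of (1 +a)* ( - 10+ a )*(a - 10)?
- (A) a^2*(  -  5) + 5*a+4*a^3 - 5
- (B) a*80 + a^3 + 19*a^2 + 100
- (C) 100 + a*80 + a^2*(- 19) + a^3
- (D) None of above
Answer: C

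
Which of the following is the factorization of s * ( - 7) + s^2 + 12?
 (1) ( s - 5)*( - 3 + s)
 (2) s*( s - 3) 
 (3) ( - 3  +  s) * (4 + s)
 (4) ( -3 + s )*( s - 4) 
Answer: 4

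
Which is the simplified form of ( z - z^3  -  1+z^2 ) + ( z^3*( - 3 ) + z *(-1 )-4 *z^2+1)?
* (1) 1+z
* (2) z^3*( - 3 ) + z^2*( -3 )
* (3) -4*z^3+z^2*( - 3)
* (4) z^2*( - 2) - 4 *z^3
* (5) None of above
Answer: 3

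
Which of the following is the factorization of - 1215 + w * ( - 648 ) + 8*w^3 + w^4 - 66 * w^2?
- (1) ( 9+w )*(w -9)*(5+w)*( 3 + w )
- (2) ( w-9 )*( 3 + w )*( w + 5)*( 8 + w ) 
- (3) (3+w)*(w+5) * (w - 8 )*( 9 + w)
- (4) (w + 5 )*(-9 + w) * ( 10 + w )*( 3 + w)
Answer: 1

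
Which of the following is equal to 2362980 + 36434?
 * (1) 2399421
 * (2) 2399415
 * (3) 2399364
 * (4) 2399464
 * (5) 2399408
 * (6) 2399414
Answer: 6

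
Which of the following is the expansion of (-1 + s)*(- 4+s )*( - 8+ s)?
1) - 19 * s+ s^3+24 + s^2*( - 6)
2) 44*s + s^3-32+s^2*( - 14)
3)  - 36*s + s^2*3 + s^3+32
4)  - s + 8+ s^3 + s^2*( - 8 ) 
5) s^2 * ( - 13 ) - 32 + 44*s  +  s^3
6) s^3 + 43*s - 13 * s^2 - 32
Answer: 5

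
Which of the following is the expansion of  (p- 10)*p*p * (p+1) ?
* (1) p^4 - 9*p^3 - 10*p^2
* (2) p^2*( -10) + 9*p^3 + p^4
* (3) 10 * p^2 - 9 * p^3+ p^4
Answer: 1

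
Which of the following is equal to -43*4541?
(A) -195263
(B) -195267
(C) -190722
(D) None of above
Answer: A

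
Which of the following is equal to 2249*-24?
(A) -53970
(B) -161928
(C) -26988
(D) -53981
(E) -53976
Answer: E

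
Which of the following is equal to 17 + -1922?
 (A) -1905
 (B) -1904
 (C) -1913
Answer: A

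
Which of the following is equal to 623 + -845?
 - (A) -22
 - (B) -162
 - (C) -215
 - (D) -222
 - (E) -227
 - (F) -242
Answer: D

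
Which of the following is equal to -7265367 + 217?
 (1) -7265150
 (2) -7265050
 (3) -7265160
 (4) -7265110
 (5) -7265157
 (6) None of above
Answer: 1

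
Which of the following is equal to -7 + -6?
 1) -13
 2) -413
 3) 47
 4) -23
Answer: 1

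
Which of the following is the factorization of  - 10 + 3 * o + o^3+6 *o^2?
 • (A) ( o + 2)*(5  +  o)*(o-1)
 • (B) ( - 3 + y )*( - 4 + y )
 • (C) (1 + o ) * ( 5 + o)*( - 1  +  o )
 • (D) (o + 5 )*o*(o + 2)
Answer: A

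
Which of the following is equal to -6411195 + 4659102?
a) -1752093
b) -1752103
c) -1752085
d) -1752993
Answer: a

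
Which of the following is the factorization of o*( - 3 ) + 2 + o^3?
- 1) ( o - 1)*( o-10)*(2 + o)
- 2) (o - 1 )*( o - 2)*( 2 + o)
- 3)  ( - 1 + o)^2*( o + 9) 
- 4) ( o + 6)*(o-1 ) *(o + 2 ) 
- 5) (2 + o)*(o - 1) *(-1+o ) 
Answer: 5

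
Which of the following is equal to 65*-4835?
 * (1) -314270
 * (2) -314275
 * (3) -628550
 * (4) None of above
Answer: 2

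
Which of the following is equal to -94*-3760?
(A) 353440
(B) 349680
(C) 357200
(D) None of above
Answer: A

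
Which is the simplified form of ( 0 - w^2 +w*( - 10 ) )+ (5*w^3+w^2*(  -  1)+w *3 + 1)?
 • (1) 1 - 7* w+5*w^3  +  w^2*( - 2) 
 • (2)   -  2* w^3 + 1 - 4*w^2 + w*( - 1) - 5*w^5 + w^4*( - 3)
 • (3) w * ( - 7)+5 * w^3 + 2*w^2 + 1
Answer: 1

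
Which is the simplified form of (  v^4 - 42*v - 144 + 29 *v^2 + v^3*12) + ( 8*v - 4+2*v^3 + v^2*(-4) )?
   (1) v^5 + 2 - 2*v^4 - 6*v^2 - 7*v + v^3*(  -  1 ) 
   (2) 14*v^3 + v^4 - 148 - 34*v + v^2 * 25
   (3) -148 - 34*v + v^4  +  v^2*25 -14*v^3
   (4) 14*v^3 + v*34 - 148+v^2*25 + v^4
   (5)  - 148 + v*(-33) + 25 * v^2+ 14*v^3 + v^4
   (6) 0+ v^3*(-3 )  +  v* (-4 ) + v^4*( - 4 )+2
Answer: 2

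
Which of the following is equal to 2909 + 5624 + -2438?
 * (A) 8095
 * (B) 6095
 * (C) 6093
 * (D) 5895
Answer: B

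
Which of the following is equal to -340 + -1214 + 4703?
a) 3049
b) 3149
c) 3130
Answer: b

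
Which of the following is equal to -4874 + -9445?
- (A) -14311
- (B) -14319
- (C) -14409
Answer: B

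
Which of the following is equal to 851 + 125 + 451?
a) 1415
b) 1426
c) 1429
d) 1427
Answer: d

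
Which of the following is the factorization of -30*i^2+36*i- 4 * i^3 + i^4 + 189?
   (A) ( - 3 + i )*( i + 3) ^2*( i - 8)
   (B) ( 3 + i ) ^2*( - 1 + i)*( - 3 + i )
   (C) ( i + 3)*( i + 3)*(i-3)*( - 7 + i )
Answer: C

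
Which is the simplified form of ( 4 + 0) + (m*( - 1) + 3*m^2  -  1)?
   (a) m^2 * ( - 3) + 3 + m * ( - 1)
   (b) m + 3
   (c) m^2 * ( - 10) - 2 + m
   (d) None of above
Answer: d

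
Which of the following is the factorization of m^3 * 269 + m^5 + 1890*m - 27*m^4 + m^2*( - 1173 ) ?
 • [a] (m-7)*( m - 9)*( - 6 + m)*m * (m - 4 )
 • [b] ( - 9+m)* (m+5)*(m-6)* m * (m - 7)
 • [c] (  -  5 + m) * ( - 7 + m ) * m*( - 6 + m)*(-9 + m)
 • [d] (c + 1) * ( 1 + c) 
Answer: c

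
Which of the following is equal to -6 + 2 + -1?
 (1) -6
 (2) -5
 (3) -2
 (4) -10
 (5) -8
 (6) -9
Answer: 2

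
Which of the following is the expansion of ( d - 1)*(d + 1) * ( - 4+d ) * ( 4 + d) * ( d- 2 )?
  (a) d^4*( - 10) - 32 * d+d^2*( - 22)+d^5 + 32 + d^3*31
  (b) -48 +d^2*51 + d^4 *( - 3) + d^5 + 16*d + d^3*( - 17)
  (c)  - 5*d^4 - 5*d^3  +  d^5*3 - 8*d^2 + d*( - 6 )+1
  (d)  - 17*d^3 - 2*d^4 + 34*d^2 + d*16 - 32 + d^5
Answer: d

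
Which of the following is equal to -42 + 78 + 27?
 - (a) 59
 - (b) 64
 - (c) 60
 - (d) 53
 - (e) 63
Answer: e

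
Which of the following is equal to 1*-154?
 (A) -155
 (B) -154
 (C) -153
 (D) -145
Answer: B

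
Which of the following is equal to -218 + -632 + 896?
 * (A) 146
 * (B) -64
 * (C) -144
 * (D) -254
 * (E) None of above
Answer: E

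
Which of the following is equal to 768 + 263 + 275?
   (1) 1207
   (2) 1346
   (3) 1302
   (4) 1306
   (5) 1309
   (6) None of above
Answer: 4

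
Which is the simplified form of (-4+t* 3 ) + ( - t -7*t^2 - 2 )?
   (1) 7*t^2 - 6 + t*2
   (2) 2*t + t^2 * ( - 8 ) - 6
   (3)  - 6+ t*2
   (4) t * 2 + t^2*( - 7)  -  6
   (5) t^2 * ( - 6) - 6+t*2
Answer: 4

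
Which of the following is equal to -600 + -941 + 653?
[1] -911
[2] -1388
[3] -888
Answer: 3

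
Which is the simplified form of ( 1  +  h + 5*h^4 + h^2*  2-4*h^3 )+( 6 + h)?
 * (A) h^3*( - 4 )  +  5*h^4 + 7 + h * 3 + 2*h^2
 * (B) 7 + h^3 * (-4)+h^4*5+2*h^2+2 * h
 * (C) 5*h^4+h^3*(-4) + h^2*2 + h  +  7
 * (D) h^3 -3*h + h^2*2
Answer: B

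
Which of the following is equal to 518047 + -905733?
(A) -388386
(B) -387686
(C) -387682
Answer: B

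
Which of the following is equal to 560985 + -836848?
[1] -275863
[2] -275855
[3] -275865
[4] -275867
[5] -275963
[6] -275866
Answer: 1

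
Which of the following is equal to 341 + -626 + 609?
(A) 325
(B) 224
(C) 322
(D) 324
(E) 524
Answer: D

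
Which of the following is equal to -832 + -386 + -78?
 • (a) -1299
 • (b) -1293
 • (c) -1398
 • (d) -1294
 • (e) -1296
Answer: e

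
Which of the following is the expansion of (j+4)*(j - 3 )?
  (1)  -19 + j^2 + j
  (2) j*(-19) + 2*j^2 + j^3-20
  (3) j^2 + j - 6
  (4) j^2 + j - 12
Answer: 4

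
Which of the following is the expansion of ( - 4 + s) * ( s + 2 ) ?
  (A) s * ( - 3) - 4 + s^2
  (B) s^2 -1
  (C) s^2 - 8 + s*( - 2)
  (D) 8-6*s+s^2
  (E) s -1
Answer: C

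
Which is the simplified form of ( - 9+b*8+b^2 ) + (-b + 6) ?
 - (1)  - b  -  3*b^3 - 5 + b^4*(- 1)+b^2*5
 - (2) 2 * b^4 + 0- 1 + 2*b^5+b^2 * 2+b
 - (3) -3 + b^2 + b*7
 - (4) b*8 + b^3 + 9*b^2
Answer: 3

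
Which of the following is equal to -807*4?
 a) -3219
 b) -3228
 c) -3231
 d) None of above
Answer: b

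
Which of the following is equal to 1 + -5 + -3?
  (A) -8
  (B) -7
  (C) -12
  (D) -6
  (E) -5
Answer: B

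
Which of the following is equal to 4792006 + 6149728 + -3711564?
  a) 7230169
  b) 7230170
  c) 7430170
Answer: b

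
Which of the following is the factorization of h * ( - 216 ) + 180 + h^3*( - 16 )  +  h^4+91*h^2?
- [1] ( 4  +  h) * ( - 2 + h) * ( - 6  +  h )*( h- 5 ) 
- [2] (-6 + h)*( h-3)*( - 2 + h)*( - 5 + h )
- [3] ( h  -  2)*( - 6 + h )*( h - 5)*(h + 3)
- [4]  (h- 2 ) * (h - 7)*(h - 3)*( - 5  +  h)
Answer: 2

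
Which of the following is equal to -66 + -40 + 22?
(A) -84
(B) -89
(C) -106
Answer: A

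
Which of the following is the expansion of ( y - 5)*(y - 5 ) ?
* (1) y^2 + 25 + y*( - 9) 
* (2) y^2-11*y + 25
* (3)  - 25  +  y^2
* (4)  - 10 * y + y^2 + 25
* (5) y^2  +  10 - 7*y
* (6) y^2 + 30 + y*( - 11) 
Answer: 4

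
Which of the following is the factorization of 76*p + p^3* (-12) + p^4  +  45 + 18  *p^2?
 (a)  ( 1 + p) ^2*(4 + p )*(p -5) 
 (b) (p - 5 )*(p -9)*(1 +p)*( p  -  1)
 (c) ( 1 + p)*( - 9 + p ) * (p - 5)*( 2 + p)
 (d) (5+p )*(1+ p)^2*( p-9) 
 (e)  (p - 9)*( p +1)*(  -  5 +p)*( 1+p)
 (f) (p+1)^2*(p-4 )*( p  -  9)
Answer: e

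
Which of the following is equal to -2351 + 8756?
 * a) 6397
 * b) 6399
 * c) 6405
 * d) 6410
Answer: c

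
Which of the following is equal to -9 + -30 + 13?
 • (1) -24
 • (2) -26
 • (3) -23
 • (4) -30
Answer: 2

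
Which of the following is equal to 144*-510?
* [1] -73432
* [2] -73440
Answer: 2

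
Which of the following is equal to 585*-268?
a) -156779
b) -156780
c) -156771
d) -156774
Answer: b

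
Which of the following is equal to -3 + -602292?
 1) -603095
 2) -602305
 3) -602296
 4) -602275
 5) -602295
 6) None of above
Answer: 5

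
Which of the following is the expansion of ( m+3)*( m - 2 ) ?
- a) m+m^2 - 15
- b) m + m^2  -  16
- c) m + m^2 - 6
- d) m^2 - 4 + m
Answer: c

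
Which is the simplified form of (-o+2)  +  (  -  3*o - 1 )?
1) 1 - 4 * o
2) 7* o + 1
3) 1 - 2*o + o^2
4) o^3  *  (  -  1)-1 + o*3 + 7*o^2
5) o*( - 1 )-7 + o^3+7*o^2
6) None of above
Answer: 1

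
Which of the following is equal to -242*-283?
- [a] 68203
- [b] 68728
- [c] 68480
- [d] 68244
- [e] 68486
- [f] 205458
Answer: e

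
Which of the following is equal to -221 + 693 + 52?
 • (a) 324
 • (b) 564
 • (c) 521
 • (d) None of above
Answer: d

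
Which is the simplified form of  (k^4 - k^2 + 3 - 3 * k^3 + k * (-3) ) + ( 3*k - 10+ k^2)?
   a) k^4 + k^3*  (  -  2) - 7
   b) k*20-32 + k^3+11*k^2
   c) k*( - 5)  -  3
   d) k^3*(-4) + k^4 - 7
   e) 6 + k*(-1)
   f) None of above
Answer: f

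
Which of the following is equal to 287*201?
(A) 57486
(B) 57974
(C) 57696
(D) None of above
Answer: D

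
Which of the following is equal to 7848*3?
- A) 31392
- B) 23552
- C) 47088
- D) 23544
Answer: D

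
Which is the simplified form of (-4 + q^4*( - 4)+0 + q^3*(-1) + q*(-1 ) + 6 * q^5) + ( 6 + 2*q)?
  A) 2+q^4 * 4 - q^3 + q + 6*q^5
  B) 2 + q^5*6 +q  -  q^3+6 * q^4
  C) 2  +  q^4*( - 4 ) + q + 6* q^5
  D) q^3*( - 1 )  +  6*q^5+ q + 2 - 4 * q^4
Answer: D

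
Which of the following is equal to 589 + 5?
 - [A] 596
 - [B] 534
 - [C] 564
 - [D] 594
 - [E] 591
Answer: D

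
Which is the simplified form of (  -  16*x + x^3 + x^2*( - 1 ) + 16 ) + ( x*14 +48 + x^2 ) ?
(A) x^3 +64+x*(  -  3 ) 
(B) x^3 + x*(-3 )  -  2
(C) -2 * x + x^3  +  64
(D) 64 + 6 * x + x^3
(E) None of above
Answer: C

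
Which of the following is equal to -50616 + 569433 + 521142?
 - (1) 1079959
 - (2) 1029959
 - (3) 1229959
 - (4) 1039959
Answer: 4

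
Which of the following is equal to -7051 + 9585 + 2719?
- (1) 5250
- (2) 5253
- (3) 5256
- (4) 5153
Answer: 2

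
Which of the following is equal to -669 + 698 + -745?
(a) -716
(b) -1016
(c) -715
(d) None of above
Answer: a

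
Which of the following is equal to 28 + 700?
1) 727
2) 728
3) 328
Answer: 2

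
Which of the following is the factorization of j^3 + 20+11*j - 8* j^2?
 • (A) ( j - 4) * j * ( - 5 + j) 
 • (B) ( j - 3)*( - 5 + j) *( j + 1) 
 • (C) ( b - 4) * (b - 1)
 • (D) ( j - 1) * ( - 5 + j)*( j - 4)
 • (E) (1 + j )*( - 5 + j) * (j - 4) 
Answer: E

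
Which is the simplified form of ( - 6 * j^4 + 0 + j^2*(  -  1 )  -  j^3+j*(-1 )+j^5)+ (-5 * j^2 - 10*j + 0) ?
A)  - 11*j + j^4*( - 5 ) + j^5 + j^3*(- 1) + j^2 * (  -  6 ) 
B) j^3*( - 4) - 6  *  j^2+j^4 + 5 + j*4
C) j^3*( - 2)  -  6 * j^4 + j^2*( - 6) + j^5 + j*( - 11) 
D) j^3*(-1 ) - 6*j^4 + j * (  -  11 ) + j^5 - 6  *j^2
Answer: D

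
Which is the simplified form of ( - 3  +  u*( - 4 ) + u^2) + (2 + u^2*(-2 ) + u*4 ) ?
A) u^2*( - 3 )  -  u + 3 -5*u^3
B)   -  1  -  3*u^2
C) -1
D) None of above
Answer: D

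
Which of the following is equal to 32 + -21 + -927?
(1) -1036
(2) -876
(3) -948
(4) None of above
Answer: 4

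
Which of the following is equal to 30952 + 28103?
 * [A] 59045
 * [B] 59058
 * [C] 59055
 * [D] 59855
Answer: C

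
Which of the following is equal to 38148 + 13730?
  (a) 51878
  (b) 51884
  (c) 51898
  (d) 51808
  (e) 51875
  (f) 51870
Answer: a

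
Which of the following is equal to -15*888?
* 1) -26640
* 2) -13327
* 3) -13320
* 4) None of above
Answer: 3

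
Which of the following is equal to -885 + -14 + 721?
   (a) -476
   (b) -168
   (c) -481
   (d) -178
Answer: d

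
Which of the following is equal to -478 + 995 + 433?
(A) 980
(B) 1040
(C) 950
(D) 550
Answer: C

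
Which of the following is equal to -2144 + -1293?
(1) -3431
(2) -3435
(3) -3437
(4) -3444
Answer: 3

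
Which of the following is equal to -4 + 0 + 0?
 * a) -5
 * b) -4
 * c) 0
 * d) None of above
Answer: b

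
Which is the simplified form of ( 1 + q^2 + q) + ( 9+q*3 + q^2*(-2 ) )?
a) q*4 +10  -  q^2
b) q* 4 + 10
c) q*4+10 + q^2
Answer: a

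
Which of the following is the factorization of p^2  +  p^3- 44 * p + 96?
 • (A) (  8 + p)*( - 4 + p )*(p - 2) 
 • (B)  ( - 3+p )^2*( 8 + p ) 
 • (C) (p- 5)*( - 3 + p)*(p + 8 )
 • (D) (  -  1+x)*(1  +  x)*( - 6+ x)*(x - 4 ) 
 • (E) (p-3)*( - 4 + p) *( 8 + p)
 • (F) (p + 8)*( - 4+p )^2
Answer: E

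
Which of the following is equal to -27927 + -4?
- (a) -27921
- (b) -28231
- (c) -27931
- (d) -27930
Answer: c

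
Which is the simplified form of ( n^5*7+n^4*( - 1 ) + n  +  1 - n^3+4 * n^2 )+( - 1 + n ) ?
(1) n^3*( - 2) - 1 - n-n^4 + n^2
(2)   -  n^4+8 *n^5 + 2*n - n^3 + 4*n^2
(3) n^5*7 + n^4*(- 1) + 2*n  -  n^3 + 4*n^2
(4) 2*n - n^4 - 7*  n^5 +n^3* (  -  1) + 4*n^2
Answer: 3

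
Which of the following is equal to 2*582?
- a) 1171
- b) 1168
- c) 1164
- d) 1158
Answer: c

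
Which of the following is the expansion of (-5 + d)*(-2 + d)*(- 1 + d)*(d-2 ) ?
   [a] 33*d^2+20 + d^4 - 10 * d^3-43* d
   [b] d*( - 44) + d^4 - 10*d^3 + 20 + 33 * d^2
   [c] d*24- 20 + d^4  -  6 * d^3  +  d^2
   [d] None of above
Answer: b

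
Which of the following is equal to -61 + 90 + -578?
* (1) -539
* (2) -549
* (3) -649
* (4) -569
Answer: 2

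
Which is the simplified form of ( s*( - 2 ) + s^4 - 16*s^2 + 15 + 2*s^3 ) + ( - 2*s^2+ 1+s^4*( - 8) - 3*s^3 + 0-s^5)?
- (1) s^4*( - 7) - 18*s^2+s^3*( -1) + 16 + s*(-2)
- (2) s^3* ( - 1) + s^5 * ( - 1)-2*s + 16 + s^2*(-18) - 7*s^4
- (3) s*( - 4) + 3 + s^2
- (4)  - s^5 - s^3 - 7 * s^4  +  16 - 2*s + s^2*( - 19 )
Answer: 2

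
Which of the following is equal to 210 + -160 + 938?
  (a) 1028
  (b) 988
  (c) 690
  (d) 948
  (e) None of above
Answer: b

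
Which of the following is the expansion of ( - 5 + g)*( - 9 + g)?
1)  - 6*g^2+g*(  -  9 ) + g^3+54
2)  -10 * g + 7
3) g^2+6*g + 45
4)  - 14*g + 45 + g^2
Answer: 4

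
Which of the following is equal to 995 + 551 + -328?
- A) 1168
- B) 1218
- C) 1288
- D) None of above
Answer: B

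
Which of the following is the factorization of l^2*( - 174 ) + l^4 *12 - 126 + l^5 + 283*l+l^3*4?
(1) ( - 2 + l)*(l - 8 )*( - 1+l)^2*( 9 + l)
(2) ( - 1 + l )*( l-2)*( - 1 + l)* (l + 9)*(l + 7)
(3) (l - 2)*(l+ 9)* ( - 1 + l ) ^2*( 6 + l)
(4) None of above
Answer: 2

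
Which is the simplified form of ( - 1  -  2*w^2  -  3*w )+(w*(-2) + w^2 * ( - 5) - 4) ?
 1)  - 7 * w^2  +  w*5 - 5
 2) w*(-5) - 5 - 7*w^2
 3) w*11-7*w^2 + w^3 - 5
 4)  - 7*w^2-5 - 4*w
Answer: 2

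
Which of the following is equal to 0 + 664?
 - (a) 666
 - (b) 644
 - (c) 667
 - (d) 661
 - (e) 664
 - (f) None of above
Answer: e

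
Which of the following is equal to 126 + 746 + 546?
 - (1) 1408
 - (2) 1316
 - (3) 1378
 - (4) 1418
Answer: 4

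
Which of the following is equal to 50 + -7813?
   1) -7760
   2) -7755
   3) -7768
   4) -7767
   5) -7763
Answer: 5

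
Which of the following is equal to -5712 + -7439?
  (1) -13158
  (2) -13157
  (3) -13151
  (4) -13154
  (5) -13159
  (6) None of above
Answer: 3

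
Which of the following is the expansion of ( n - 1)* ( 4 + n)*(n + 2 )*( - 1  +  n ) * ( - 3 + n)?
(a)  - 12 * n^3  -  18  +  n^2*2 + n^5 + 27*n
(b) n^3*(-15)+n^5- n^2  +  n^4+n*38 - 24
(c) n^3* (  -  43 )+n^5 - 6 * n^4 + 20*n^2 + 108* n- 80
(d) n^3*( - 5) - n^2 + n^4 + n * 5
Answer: b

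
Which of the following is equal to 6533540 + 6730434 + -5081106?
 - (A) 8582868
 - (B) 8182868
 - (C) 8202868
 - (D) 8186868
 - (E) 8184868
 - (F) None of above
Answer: B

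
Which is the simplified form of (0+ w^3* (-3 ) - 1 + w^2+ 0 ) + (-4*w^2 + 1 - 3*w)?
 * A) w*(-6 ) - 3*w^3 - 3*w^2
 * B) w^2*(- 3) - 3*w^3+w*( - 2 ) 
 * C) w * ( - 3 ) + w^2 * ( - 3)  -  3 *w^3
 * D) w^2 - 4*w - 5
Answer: C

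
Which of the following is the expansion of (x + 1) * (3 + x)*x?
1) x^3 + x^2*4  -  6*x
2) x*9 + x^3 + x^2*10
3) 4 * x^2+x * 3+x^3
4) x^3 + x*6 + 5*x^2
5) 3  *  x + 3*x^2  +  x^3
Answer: 3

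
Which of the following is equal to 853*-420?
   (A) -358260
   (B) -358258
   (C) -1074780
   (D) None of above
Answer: A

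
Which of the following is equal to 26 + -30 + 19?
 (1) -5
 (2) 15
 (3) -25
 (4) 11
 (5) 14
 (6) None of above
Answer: 2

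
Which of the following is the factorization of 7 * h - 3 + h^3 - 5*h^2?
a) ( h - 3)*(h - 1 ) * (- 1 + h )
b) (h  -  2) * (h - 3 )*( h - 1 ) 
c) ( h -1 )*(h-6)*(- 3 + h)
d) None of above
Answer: a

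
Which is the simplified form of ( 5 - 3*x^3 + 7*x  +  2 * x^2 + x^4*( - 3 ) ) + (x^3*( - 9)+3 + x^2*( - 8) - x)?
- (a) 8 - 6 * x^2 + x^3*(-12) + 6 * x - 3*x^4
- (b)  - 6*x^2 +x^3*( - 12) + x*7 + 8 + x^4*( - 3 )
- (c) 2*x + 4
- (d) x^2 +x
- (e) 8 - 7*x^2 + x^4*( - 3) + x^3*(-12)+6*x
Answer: a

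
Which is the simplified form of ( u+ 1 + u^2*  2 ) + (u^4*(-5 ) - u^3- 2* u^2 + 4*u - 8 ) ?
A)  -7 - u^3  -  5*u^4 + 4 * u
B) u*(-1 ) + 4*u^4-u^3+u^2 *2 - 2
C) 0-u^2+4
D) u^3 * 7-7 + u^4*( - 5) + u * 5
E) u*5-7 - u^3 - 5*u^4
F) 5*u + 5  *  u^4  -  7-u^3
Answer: E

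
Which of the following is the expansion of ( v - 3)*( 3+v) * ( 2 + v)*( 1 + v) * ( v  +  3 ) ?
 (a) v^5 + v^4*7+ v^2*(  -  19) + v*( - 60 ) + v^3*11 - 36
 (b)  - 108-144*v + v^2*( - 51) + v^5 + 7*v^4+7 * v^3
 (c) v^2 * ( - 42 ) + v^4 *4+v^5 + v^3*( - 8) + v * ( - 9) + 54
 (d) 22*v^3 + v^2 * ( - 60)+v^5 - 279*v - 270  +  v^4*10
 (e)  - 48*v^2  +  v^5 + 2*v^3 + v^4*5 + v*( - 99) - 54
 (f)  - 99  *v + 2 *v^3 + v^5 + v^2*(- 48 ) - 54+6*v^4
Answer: f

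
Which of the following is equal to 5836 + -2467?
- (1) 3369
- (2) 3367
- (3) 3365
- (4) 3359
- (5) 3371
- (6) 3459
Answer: 1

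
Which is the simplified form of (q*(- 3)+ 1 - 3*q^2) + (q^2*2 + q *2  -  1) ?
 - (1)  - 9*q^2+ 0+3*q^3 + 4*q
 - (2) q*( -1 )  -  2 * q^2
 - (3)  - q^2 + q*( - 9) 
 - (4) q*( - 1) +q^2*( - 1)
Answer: 4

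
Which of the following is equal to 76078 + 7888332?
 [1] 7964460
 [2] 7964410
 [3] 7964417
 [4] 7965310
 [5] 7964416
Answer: 2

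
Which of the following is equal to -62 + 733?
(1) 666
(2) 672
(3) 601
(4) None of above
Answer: 4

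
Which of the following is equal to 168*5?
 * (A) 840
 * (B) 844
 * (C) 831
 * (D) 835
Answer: A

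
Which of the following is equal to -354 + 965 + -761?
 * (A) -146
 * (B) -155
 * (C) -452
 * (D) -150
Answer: D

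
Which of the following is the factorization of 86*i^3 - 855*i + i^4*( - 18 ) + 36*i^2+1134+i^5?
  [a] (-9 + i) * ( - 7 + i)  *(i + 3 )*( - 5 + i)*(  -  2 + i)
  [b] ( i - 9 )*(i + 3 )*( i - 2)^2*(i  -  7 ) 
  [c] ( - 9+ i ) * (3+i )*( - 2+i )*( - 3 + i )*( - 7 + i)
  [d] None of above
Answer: c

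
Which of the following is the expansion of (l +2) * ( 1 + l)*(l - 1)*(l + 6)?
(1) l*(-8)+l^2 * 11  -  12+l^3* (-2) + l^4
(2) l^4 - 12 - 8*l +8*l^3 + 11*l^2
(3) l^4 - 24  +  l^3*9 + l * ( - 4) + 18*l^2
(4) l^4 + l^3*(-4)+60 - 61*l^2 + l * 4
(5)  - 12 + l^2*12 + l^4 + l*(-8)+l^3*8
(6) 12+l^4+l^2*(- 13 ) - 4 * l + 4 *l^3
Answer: 2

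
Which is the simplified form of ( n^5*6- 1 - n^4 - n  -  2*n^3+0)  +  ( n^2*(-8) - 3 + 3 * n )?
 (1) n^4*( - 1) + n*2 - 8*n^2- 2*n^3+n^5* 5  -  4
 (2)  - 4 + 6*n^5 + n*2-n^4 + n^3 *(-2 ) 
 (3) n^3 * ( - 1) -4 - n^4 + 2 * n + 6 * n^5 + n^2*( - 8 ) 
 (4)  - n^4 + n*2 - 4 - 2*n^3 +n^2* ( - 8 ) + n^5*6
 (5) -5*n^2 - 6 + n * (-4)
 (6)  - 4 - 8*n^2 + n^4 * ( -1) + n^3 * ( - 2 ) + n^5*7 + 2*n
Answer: 4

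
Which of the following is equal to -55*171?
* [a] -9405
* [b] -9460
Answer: a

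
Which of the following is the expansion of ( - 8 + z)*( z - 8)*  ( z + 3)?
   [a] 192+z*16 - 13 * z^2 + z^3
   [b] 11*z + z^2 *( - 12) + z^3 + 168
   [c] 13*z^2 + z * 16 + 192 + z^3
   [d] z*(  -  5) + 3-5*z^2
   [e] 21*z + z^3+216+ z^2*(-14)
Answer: a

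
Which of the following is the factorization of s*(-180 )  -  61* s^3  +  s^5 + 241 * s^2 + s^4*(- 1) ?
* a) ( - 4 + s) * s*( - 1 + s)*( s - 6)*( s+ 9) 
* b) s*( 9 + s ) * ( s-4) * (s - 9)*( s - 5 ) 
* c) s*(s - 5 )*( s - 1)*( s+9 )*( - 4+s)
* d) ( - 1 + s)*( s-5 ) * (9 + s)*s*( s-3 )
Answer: c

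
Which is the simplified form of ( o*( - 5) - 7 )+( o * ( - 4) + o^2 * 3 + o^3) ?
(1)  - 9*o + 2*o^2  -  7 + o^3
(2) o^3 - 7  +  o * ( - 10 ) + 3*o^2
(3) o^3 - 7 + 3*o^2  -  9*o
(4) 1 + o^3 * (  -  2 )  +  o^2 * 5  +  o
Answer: 3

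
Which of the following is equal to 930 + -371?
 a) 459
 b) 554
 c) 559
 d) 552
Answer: c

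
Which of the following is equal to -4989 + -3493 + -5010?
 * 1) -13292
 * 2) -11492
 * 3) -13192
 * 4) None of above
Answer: 4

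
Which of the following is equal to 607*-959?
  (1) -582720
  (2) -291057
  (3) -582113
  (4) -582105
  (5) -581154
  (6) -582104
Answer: 3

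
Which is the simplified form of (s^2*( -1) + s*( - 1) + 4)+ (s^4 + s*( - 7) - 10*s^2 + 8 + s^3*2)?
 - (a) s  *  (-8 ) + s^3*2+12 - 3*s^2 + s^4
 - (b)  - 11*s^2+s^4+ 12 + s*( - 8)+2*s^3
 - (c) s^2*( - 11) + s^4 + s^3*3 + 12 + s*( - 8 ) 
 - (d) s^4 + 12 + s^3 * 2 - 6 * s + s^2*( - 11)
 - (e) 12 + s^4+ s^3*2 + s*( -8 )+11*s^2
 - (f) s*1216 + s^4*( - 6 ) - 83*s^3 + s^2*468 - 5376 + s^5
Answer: b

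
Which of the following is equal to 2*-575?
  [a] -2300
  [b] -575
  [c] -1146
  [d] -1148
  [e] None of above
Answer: e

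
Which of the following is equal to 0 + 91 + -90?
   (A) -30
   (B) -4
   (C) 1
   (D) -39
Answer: C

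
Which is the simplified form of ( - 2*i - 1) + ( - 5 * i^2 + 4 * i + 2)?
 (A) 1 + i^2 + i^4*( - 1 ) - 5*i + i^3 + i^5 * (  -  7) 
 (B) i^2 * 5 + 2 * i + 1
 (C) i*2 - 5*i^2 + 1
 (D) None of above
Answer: C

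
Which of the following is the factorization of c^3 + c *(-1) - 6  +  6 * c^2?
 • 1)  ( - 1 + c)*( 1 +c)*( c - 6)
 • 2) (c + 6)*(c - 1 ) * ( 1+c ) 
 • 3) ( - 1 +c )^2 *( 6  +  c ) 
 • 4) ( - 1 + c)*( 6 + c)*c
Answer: 2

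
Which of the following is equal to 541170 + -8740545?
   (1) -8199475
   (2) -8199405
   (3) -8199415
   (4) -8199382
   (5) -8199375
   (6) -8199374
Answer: 5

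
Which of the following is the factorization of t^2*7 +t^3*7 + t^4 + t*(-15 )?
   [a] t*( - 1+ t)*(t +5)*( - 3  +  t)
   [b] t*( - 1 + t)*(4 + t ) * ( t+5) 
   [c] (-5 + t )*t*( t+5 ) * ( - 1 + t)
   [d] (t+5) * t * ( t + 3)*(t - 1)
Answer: d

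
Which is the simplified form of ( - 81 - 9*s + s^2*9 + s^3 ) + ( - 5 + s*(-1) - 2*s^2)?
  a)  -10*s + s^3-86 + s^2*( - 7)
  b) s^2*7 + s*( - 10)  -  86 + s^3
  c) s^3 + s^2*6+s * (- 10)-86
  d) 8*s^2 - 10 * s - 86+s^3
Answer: b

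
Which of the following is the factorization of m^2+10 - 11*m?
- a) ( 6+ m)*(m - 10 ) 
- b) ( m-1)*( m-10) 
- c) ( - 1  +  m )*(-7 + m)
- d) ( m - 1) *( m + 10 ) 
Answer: b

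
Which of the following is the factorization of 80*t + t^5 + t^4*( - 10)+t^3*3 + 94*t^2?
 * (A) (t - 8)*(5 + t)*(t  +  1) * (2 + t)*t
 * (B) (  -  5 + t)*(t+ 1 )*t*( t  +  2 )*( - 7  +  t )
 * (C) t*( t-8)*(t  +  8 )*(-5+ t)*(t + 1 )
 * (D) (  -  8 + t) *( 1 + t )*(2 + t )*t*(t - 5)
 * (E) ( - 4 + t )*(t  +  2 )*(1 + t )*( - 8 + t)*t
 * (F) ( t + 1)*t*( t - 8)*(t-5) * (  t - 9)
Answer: D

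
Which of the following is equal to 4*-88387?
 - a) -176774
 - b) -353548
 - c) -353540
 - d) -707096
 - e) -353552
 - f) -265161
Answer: b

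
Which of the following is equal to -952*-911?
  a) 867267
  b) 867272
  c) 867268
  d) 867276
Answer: b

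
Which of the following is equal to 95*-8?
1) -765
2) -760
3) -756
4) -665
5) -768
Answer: 2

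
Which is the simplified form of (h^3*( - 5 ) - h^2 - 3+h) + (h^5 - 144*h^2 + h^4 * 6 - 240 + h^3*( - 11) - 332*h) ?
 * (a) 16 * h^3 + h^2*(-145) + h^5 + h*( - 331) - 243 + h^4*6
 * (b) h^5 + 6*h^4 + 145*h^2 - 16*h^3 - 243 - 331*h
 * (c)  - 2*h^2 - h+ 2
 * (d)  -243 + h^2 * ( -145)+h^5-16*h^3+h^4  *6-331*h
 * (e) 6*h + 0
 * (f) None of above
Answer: d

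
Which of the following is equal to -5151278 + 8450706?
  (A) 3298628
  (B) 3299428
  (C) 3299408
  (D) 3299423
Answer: B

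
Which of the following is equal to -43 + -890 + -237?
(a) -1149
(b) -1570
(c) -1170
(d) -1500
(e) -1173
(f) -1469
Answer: c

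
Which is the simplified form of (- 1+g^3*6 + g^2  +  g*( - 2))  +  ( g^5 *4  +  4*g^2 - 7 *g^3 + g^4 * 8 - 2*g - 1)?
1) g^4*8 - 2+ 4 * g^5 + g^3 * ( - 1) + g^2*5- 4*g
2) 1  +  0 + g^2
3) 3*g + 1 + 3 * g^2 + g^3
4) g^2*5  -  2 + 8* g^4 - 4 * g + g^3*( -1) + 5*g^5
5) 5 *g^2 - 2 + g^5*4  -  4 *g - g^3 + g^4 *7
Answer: 1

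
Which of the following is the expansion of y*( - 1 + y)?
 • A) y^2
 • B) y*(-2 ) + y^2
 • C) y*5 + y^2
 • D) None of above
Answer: D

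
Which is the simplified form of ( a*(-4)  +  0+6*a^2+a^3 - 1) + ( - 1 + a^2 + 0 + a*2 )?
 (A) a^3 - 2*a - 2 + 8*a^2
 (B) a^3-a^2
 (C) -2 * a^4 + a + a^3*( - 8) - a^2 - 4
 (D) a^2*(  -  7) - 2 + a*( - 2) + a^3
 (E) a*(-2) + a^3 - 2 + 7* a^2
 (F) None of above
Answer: E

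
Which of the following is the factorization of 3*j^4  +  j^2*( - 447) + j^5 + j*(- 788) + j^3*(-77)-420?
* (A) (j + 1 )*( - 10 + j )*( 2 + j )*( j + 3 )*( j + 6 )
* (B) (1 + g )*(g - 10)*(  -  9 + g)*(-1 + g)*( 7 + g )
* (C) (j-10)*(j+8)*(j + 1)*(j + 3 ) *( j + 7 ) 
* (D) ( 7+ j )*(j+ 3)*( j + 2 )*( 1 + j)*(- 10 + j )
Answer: D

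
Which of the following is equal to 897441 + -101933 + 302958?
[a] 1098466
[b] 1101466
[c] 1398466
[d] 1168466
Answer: a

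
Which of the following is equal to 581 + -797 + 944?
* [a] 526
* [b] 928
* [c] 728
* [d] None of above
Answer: c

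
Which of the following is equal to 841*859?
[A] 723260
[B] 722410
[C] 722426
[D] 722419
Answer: D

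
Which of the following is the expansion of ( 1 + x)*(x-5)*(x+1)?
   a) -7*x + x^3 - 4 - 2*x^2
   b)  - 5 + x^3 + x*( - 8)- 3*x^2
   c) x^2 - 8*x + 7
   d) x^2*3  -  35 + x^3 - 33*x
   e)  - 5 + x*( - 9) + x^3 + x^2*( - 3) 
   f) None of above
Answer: e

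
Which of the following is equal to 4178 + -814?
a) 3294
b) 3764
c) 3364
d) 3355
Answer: c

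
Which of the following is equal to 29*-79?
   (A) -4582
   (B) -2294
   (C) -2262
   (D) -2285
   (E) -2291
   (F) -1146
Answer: E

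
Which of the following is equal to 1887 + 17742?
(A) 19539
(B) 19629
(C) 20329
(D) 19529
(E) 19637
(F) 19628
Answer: B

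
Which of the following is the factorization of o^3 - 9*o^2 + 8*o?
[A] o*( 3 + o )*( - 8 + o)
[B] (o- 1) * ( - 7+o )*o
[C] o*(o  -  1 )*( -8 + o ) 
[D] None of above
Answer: C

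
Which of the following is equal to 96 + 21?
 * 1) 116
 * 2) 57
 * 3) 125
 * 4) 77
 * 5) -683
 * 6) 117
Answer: 6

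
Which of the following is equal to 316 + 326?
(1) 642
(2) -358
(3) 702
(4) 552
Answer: 1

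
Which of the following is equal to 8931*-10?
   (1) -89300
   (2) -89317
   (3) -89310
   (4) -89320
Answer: 3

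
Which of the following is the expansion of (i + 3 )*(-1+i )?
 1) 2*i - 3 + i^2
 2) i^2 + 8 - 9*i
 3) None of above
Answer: 1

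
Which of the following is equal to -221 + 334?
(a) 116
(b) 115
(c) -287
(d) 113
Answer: d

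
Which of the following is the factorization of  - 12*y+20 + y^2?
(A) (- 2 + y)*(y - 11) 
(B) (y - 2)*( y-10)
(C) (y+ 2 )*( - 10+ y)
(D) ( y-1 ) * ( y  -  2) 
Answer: B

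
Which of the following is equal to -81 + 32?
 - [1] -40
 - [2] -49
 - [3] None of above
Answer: 2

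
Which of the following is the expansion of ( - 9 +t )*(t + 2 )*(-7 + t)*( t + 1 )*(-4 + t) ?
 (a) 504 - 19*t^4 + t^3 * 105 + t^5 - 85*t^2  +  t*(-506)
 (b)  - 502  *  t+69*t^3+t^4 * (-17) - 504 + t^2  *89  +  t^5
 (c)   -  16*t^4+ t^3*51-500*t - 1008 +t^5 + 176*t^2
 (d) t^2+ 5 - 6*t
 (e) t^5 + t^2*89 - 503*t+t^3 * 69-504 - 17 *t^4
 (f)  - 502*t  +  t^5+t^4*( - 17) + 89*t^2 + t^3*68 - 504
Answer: b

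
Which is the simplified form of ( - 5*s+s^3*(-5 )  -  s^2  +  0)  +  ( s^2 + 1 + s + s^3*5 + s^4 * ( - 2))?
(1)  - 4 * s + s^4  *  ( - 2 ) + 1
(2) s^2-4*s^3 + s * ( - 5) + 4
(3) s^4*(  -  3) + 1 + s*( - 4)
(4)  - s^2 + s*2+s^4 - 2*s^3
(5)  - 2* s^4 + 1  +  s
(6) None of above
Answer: 1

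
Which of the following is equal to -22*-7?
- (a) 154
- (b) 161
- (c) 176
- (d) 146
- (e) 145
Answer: a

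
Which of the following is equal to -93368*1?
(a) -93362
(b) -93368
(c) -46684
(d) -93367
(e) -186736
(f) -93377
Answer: b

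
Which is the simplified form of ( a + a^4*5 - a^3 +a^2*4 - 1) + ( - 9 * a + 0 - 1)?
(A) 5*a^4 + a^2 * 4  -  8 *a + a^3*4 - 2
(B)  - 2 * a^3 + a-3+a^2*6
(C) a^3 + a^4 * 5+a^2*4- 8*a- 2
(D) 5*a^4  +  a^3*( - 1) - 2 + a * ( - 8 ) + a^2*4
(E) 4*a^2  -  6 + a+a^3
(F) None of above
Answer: D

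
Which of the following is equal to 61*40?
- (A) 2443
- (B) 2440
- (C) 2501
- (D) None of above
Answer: B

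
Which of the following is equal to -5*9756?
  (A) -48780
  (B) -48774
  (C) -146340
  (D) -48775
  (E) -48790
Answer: A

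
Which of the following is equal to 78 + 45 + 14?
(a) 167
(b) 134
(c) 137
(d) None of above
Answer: c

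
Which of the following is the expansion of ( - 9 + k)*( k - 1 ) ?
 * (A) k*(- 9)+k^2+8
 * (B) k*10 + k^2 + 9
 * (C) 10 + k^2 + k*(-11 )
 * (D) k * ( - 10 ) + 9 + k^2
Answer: D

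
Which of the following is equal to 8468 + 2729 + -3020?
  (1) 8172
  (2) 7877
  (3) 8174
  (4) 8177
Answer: 4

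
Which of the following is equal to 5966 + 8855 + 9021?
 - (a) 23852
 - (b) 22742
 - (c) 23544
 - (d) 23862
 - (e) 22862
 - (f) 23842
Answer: f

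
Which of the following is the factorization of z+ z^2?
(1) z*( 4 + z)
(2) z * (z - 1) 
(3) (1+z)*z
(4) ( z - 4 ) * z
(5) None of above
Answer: 3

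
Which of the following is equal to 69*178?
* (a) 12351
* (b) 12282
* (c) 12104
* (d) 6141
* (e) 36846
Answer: b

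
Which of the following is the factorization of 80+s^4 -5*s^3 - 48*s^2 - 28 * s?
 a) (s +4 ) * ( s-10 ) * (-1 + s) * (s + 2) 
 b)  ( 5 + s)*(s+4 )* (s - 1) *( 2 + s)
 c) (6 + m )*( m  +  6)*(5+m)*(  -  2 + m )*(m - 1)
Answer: a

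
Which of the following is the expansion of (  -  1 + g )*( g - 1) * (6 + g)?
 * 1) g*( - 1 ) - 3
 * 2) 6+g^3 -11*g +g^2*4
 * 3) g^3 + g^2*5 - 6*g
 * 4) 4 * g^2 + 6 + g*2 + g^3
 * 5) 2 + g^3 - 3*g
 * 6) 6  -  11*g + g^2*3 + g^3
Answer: 2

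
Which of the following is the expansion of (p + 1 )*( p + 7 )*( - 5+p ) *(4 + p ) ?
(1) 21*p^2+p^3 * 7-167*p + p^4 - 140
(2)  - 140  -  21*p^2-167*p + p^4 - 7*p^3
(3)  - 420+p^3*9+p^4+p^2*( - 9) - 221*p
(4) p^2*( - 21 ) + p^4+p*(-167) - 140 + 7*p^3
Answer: 4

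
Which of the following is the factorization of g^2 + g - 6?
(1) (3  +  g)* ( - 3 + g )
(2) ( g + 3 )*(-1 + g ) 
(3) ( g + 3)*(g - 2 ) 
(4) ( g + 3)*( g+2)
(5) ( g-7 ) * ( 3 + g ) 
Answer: 3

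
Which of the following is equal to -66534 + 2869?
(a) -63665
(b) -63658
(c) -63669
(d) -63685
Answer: a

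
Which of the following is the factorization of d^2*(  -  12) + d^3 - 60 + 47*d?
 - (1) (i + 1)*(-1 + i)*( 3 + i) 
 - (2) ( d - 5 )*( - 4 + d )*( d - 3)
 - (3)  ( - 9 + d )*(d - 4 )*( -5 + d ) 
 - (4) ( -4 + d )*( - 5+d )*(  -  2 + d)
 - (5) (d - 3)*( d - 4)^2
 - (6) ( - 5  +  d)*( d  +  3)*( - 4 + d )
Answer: 2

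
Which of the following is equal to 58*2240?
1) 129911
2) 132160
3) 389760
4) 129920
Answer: 4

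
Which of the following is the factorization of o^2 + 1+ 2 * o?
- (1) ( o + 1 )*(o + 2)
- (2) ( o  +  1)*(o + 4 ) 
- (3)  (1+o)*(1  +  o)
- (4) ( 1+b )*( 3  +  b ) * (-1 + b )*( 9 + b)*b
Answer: 3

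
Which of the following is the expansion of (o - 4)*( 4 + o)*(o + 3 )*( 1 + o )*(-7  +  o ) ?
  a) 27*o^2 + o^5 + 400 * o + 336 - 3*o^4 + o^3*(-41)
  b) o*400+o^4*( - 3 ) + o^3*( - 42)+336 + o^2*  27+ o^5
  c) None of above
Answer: a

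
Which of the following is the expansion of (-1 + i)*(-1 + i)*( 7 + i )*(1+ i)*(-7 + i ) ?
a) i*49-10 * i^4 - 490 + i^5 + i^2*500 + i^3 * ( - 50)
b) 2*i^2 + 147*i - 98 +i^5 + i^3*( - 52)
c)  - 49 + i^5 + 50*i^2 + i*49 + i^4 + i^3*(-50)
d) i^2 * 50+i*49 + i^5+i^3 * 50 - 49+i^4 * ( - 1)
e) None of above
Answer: e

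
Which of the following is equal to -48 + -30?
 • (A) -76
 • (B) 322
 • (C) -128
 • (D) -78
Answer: D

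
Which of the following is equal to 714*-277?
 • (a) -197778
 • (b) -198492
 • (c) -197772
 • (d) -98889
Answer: a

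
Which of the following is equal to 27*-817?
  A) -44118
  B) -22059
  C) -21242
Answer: B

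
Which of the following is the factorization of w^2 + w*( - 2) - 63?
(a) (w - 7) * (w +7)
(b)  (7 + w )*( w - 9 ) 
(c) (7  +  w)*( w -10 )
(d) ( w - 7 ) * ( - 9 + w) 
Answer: b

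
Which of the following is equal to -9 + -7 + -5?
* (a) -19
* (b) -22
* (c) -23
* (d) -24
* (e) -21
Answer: e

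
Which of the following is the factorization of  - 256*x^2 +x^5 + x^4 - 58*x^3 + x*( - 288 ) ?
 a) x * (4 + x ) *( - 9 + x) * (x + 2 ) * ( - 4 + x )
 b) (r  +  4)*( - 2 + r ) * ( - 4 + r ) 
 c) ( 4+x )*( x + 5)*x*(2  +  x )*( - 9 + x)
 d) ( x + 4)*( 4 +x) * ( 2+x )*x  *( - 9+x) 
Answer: d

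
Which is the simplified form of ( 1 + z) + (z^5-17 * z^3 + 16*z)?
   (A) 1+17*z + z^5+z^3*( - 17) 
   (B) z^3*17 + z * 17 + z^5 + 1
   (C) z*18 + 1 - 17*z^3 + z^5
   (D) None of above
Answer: A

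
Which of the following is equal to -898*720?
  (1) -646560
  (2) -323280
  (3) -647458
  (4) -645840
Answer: 1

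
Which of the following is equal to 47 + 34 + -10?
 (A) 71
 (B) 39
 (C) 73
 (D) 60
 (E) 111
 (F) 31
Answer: A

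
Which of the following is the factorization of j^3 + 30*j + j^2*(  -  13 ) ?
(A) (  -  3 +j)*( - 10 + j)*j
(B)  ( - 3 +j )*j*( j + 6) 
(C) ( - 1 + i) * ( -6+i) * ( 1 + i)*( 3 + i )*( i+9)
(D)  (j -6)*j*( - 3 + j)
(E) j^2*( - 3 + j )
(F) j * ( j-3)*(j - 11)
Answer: A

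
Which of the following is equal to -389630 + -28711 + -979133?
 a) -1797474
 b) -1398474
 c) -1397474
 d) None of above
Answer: c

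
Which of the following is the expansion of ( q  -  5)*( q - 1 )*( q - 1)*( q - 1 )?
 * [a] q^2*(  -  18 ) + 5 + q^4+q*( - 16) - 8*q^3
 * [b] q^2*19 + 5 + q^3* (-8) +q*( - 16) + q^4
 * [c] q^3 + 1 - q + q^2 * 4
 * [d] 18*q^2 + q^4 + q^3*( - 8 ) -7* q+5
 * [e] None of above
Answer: e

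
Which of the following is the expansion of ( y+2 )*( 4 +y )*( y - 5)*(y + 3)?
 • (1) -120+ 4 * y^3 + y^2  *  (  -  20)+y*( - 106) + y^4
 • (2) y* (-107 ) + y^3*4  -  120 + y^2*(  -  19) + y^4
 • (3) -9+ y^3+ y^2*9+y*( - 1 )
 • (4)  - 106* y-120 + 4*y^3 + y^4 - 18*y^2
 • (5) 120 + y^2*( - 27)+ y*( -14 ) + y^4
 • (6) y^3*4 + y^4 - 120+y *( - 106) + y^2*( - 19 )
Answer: 6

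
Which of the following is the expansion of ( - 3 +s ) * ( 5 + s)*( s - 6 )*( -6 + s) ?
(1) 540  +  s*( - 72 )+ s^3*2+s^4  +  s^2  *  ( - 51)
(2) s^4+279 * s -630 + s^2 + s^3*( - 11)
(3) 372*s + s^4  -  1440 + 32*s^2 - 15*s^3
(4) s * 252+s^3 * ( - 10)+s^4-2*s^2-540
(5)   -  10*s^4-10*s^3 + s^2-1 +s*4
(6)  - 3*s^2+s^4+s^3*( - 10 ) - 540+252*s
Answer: 6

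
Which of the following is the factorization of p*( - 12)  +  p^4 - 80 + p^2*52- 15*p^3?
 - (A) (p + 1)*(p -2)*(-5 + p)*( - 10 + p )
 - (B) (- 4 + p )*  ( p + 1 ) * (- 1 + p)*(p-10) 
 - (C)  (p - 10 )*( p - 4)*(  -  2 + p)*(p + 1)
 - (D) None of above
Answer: C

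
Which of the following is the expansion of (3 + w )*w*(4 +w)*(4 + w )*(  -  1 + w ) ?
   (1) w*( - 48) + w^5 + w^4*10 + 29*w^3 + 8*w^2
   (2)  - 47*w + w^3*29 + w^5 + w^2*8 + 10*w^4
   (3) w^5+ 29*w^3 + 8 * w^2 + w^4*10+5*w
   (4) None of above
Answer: 1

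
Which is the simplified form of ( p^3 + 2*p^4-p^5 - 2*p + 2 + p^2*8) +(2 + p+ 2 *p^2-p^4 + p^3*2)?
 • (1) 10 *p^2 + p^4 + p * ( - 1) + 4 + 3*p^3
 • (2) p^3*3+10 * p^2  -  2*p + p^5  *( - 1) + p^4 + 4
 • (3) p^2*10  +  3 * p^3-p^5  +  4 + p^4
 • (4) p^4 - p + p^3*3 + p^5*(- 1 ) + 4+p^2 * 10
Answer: 4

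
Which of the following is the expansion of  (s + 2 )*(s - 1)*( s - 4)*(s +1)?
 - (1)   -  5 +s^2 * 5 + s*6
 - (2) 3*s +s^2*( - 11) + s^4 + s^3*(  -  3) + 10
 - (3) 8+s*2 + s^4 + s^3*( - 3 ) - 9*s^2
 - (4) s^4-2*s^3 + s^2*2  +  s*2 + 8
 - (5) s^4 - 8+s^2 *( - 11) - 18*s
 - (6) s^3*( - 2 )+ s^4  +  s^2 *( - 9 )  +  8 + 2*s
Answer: 6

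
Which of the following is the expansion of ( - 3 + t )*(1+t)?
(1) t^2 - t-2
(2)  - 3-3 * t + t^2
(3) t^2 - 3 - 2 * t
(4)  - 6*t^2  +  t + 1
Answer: 3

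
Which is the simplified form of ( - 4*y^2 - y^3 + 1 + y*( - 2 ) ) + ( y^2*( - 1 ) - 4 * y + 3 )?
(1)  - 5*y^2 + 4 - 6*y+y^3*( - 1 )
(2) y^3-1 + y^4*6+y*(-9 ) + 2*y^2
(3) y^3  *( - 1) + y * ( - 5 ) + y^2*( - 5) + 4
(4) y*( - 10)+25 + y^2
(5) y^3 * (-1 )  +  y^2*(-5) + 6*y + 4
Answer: 1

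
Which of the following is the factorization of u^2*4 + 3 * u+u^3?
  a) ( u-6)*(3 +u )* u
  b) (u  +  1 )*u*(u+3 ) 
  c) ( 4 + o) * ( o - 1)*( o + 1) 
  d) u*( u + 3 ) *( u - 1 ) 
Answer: b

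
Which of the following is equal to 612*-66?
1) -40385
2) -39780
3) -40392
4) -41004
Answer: 3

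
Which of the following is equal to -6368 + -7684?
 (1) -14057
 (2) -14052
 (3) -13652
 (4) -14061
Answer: 2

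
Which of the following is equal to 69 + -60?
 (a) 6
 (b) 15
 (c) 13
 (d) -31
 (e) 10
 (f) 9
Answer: f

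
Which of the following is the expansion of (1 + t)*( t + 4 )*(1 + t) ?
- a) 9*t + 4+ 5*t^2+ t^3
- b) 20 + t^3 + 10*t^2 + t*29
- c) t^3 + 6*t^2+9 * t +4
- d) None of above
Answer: c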